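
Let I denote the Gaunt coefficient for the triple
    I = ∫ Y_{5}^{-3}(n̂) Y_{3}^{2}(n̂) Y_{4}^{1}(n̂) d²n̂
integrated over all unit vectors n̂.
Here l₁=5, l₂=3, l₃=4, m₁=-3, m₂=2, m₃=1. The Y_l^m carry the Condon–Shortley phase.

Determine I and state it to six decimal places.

Rules hold: Σm=0, L=12 even, 2≤4≤8.
N = 11·7·9 = 693
Δ = 4!·6!·2!/13! = 1/180180
Racah Σ t=1..3: t=1:−1/576 t=2:+1/144 t=3:−1/576 = 1/288
⇒ 3j(5 3 4; 0 0 0)² = 20/1001, sgn +1
Racah Σ t=3..4: t=3:−1/1440 t=4:+1/1152 = 1/5760
⇒ 3j(5 3 4; -3 2 1)² = 1/858, sgn -1
4πI² = N·(3j₀)²·(3jₘ)² = 30/1859
I = -1·√(0.0161377/4π) = -0.03583571

-0.035836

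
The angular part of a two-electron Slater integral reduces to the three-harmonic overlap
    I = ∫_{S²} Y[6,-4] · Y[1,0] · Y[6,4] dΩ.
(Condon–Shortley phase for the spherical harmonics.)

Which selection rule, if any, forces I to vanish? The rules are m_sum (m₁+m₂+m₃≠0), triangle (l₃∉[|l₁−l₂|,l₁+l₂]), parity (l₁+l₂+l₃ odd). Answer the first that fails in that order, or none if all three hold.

parity

Σmᵢ = 0  ✓
l₃∈[|l₁−l₂|,l₁+l₂]=[5,7], have l₃=6  ✓
Σlᵢ = 13 ⇒ odd  ✗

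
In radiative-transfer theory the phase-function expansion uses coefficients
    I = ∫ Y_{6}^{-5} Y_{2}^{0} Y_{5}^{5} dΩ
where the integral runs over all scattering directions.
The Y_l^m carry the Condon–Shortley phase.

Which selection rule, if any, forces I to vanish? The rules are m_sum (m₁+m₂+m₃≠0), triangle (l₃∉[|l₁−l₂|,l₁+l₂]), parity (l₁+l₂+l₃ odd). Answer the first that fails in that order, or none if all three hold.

parity

m₁+m₂+m₃ = -5 + 0 + 5 = 0  ✓
triangle: |6−2|=4 ≤ l₃=5 ≤ 6+2=8  ✓
parity: l₁+l₂+l₃ = 13 is odd  ✗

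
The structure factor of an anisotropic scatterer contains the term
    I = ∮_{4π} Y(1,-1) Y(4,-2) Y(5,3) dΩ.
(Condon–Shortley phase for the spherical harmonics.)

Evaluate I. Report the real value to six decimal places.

m-sum 0 ✓  L=10 even ✓  3≤5≤5 ✓
Π(2lᵢ+1) = 3×9×11 = 297
triangle coeff Δ(1,4,5) = 1/495
Σ_t [0,0]: t=0:+1/576 = 1/576
(3j)²=5/99 [(1 4 5; 0 0 0)], sign=-1
Σ_t [0,0]: t=0:+1/2880 = 1/2880
(3j)²=28/495 [(1 4 5; -1 -2 3)], sign=+1
⇒ 4πI² = 28/33
I = (-1)√(28/33/(4π)) = -0.25984664

-0.259847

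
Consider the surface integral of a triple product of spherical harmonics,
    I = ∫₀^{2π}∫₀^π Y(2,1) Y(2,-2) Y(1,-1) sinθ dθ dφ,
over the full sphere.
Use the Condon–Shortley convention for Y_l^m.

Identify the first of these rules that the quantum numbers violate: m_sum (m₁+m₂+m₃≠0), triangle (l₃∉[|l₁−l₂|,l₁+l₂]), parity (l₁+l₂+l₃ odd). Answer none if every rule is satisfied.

m_sum

Σmᵢ = -2  ✗
l₃∈[|l₁−l₂|,l₁+l₂]=[0,4], have l₃=1
Σlᵢ = 5 ⇒ odd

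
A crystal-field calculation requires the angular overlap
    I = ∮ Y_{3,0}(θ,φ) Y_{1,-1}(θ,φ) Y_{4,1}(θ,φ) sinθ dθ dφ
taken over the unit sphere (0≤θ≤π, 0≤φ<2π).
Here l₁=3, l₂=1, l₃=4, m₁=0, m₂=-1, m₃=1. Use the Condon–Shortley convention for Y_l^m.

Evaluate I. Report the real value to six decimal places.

-0.194664

Checks pass: Σm=0; 8 even; l₃=4∈[2,4].
(2·3+1)(2·1+1)(2·4+1) = 189
Δ: 0! 6! 2! / 9! → 1/252
sum: t=0:+1/36 = 1/36
3j²(3 1 4; 0 0 0) = Δ·Π!·Σ² = 4/63  (sign +1)
sum: t=0:+1/72 = 1/72
3j²(3 1 4; 0 -1 1) = Δ·Π!·Σ² = 5/126  (sign -1)
combine: 4πI² = 189·4/63·5/126 = 10/21
take √, sign -1: I = -0.19466390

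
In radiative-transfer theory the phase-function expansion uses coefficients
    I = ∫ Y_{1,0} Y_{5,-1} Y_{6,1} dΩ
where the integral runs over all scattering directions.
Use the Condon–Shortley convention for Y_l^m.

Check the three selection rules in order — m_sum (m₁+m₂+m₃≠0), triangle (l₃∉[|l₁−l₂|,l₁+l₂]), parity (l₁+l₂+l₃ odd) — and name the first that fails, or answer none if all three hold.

none

Σmᵢ = 0  ✓
l₃∈[|l₁−l₂|,l₁+l₂]=[4,6], have l₃=6  ✓
Σlᵢ = 12 ⇒ even  ✓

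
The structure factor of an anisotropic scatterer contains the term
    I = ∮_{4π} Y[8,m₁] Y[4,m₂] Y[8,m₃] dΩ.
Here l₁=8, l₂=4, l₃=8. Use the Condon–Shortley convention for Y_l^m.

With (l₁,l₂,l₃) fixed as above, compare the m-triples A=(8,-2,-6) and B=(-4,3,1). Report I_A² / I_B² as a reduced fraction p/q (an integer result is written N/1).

Same 8,4,8: normalisation and zero-m 3j drop out of the ratio.
A: Δ: 4! 12! 4! / 21! → 1/185175900; sum: t=0:+1/45984153600 = 1/45984153600; 3j²(8 4 8; 8 -2 -6) = Δ·Π!·Σ² = 13/969  (sign +1)
B: Δ: 4! 12! 4! / 21! → 1/185175900; sum: t=3:−1/313528320 t=4:+1/139345920 = 1/250822656; 3j²(8 4 8; -4 3 1) = Δ·Π!·Σ² = 1375/151164  (sign -1)
I_A²/I_B² = (13/969)/(1375/151164) = 2028/1375

2028/1375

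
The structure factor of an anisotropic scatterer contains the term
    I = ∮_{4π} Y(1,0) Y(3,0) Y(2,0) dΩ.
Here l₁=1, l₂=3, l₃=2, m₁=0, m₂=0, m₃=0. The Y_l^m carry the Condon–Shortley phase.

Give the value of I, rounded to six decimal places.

0.247767

m-sum 0 ✓  L=6 even ✓  2≤2≤4 ✓
Π(2lᵢ+1) = 3×7×5 = 105
triangle coeff Δ(1,3,2) = 1/105
Σ_t [1,1]: t=1:−1/4 = -1/4
(3j)²=3/35 [(1 3 2; 0 0 0)], sign=-1
(m-triple is (0,0,0) — same symbol as above.)
⇒ 4πI² = 27/35
I = (+1)√(27/35/(4π)) = 0.24776670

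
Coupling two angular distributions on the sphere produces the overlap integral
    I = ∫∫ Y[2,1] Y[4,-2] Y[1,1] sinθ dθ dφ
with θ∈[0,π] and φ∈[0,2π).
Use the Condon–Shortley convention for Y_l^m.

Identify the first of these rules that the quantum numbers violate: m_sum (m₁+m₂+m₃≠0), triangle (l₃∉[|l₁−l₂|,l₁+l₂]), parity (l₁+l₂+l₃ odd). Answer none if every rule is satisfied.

m₁+m₂+m₃ = 1 − 2 + 1 = 0  ✓
triangle: |2−4|=2 ≤ l₃=1 ≤ 2+4=6  ✗
parity: l₁+l₂+l₃ = 7 is odd

triangle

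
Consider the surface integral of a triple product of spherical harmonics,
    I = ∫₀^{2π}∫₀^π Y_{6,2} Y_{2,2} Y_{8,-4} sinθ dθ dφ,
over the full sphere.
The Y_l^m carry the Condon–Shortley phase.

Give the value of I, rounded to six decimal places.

0.188806

Rules hold: Σm=0, L=16 even, 4≤8≤8.
N = 13·5·17 = 1105
Δ = 0!·12!·4!/17! = 1/30940
Racah Σ t=0..0: t=0:+1/2073600 = 1/2073600
⇒ 3j(6 2 8; 0 0 0)² = 28/1105, sgn +1
Racah Σ t=0..0: t=0:+1/23224320 = 1/23224320
⇒ 3j(6 2 8; 2 2 -4)² = 99/6188, sgn +1
4πI² = N·(3j₀)²·(3jₘ)² = 99/221
I = +1·√(0.447964/4π) = 0.18880632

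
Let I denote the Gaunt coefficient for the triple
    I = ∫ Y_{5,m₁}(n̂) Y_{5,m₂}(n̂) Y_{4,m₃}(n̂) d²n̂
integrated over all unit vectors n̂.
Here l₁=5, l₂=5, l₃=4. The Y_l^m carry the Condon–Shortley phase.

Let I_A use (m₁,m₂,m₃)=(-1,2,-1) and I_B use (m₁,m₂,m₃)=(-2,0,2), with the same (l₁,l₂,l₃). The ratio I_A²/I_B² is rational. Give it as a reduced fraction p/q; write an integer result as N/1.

5/3

Shared (l₁,l₂,l₃)=(5,5,4): N and (l;000)² cancel in I_A²/I_B².
A: Δ = 6!·4!·4!/15! = 1/3153150; Racah Σ t=3..6: t=3:−1/5184 t=4:+1/1152 t=5:−1/2880 t=6:+1/103680 = 7/20736; ⇒ 3j(5 5 4; -1 2 -1)² = 35/2574, sgn -1
B: Δ = 6!·4!·4!/15! = 1/3153150; Racah Σ t=3..5: t=3:−1/3456 t=4:+1/1728 t=5:−1/11520 = 7/34560; ⇒ 3j(5 5 4; -2 0 2)² = 7/858, sgn +1
I_A²/I_B² = (35/2574)/(7/858) = 5/3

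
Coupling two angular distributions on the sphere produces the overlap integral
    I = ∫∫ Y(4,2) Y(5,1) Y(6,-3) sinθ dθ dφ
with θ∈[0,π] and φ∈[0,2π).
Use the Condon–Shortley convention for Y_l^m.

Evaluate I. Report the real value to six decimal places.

Σlᵢ=15 odd — θ-integrand is odd under cosθ→−cosθ; I=0

0.000000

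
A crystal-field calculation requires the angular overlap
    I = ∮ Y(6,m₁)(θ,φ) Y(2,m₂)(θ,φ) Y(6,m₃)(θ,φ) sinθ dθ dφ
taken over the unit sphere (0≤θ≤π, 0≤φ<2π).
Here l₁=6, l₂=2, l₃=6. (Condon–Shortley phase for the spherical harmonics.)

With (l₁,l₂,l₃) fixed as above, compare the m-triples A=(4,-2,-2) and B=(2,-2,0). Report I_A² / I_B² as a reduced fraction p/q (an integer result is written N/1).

9/14

l's match ⇒ only the (l;m) 3-j factors differ between A and B.
A: triangle coeff Δ(6,2,6) = 1/90090; Σ_t [0,0]: t=0:+1/322560 = 1/322560; (3j)²=18/1001 [(6 2 6; 4 -2 -2)], sign=+1
B: triangle coeff Δ(6,2,6) = 1/90090; Σ_t [0,0]: t=0:+1/69120 = 1/69120; (3j)²=4/143 [(6 2 6; 2 -2 0)], sign=+1
I_A²/I_B² = (18/1001)/(4/143) = 9/14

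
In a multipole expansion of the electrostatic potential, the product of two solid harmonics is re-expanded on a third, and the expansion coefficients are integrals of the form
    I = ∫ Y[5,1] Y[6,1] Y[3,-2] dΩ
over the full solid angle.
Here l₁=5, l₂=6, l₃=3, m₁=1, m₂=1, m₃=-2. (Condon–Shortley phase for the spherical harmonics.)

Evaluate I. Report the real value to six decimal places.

Rules hold: Σm=0, L=14 even, 1≤3≤11.
N = 11·13·7 = 1001
Δ = 8!·2!·4!/15! = 1/675675
Racah Σ t=3..5: t=3:−1/8640 t=4:+1/2304 t=5:−1/8640 = 7/34560
⇒ 3j(5 6 3; 0 0 0)² = 7/429, sgn -1
Racah Σ t=3..4: t=3:−1/17280 t=4:+1/6912 = 1/11520
⇒ 3j(5 6 3; 1 1 -2)² = 2/143, sgn -1
4πI² = N·(3j₀)²·(3jₘ)² = 98/429
I = +1·√(0.228438/4π) = 0.13482780

0.134828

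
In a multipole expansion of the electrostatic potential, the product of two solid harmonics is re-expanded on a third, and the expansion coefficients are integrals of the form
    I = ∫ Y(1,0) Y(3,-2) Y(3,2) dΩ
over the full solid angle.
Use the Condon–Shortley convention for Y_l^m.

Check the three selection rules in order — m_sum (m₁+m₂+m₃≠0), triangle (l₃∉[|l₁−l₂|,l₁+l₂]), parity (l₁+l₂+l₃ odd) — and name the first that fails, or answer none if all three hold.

parity

Σmᵢ = 0  ✓
l₃∈[|l₁−l₂|,l₁+l₂]=[2,4], have l₃=3  ✓
Σlᵢ = 7 ⇒ odd  ✗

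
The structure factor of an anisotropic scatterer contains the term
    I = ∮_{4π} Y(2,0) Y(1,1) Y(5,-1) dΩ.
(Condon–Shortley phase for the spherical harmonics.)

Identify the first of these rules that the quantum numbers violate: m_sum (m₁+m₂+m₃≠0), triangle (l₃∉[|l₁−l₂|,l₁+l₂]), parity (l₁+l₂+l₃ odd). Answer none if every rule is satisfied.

Σmᵢ = 0  ✓
l₃∈[|l₁−l₂|,l₁+l₂]=[1,3], have l₃=5  ✗
Σlᵢ = 8 ⇒ even

triangle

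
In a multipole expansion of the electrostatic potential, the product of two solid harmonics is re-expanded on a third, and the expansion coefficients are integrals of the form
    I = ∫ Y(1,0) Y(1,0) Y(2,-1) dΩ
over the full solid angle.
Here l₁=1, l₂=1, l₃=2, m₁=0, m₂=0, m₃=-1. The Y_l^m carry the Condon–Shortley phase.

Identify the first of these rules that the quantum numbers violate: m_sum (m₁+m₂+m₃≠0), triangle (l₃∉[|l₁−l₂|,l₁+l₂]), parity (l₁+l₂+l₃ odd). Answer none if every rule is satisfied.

m_sum

Σmᵢ = -1  ✗
l₃∈[|l₁−l₂|,l₁+l₂]=[0,2], have l₃=2
Σlᵢ = 4 ⇒ even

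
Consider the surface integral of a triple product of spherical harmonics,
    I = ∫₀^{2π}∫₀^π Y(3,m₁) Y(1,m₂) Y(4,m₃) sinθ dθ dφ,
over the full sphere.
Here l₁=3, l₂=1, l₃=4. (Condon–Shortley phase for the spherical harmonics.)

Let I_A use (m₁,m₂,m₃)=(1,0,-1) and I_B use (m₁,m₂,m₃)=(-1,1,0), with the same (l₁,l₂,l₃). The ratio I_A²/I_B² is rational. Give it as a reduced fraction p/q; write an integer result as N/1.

5/2

l's match ⇒ only the (l;m) 3-j factors differ between A and B.
A: triangle coeff Δ(3,1,4) = 1/252; Σ_t [0,0]: t=0:+1/48 = 1/48; (3j)²=5/84 [(3 1 4; 1 0 -1)], sign=-1
B: triangle coeff Δ(3,1,4) = 1/252; Σ_t [0,0]: t=0:+1/96 = 1/96; (3j)²=1/42 [(3 1 4; -1 1 0)], sign=+1
I_A²/I_B² = (5/84)/(1/42) = 5/2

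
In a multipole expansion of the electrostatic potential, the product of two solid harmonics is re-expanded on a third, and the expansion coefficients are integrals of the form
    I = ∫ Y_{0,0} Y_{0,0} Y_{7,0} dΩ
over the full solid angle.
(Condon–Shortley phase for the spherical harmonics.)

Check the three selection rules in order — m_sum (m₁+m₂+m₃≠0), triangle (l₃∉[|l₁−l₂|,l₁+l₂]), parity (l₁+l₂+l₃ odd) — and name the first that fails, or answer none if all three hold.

triangle

m₁+m₂+m₃ = 0 + 0 + 0 = 0  ✓
triangle: |0−0|=0 ≤ l₃=7 ≤ 0+0=0  ✗
parity: l₁+l₂+l₃ = 7 is odd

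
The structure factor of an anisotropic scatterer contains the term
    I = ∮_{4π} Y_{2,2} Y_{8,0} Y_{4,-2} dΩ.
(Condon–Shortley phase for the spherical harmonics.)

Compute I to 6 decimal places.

0.000000

|2−8|≤4≤2+8 violated ⇒ I = 0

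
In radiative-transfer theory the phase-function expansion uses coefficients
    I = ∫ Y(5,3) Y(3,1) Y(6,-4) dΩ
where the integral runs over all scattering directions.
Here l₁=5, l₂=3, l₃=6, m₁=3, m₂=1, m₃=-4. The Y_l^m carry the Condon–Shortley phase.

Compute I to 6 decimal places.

0.113950

Checks pass: Σm=0; 14 even; l₃=6∈[2,8].
(2·5+1)(2·3+1)(2·6+1) = 1001
Δ: 2! 8! 4! / 15! → 1/675675
sum: t=0:+1/8640 t=1:−1/2304 t=2:+1/8640 = -7/34560
3j²(5 3 6; 0 0 0) = Δ·Π!·Σ² = 7/429  (sign -1)
sum: t=0:+1/69120 t=1:−1/30240 t=2:+1/322560 = -1/64512
3j²(5 3 6; 3 1 -4) = Δ·Π!·Σ² = 10/1001  (sign -1)
combine: 4πI² = 1001·7/429·10/1001 = 70/429
take √, sign +1: I = 0.11395029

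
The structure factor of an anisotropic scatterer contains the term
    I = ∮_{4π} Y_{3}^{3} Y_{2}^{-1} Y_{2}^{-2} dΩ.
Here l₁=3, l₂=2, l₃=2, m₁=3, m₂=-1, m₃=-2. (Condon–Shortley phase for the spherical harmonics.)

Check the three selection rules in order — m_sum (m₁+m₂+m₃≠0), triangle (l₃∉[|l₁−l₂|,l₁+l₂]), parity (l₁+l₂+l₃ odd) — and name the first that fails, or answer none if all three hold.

m₁+m₂+m₃ = 3 − 1 − 2 = 0  ✓
triangle: |3−2|=1 ≤ l₃=2 ≤ 3+2=5  ✓
parity: l₁+l₂+l₃ = 7 is odd  ✗

parity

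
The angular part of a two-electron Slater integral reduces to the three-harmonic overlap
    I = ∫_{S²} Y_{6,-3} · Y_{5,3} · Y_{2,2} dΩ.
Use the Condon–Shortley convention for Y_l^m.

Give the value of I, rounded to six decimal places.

-3 + 3 + 2 = 2 ≠ 0: azimuthal integral kills it; I = 0

0.000000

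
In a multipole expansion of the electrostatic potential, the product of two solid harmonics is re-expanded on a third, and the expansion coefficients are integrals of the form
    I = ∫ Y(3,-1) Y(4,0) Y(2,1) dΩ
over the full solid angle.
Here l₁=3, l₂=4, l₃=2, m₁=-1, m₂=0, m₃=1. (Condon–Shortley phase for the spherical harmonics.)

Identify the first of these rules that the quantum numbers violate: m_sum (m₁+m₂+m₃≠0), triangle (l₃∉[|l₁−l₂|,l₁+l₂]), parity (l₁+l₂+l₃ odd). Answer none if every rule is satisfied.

parity

azimuthal sum: -1 + 0 + 1 = 0  ✓
1 ≤ 2 ≤ 7 (triangle on l)  ✓
L = 3 + 4 + 2 = 9 (odd)  ✗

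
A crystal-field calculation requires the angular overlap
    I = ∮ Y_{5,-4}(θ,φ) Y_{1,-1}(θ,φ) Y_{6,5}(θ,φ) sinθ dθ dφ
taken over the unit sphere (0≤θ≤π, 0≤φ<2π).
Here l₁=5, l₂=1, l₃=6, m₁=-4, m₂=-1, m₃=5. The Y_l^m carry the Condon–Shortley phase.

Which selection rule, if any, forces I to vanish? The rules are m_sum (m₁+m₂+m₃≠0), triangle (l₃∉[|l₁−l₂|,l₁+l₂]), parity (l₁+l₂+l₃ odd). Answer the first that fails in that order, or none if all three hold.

none

m₁+m₂+m₃ = -4 − 1 + 5 = 0  ✓
triangle: |5−1|=4 ≤ l₃=6 ≤ 5+1=6  ✓
parity: l₁+l₂+l₃ = 12 is even  ✓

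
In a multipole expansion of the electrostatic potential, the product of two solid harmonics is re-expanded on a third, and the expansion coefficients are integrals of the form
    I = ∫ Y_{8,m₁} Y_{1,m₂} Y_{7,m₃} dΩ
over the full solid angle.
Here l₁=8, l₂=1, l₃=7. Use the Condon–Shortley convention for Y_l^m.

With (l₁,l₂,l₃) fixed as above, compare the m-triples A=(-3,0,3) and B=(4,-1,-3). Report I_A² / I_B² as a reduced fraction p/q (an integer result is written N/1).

Same 8,1,7: normalisation and zero-m 3j drop out of the ratio.
A: Δ: 2! 14! 0! / 17! → 1/2040; sum: t=1:−1/87091200 = -1/87091200; 3j²(8 1 7; -3 0 3) = Δ·Π!·Σ² = 11/408  (sign -1)
B: Δ: 2! 14! 0! / 17! → 1/2040; sum: t=0:+1/174182400 = 1/174182400; 3j²(8 1 7; 4 -1 -3) = Δ·Π!·Σ² = 11/340  (sign +1)
I_A²/I_B² = (11/408)/(11/340) = 5/6

5/6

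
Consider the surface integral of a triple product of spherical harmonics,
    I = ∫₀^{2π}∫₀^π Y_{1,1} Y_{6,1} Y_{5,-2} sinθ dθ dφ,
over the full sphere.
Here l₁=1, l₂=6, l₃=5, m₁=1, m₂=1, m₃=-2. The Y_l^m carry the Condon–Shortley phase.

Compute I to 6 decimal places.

Rules hold: Σm=0, L=12 even, 5≤5≤7.
N = 3·13·11 = 429
Δ = 2!·0!·10!/13! = 1/858
Racah Σ t=1..1: t=1:−1/14400 = -1/14400
⇒ 3j(1 6 5; 0 0 0)² = 6/143, sgn +1
Racah Σ t=0..0: t=0:+1/60480 = 1/60480
⇒ 3j(1 6 5; 1 1 -2)² = 5/429, sgn -1
4πI² = N·(3j₀)²·(3jₘ)² = 30/143
I = -1·√(0.20979/4π) = -0.12920749

-0.129207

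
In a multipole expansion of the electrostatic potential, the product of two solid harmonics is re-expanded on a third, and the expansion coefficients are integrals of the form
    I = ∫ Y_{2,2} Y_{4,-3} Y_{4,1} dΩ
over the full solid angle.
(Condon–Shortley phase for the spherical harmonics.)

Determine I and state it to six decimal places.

0.159270

Rules hold: Σm=0, L=10 even, 2≤4≤6.
N = 5·9·9 = 405
Δ = 2!·2!·6!/11! = 1/13860
Racah Σ t=0..2: t=0:+1/192 t=1:−1/36 t=2:+1/192 = -5/288
⇒ 3j(2 4 4; 0 0 0)² = 20/693, sgn -1
Racah Σ t=0..0: t=0:+1/480 = 1/480
⇒ 3j(2 4 4; 2 -3 1)² = 3/110, sgn -1
4πI² = N·(3j₀)²·(3jₘ)² = 270/847
I = +1·√(0.318772/4π) = 0.15927046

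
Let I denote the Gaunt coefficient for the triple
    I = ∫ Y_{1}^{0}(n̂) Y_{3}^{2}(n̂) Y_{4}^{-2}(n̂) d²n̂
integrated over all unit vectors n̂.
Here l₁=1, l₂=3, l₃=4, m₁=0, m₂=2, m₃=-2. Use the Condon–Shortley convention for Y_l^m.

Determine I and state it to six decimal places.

0.213244

Rules hold: Σm=0, L=8 even, 2≤4≤4.
N = 3·7·9 = 189
Δ = 0!·2!·6!/9! = 1/252
Racah Σ t=0..0: t=0:+1/36 = 1/36
⇒ 3j(1 3 4; 0 0 0)² = 4/63, sgn +1
Racah Σ t=0..0: t=0:+1/120 = 1/120
⇒ 3j(1 3 4; 0 2 -2)² = 1/21, sgn +1
4πI² = N·(3j₀)²·(3jₘ)² = 4/7
I = +1·√(0.571429/4π) = 0.21324362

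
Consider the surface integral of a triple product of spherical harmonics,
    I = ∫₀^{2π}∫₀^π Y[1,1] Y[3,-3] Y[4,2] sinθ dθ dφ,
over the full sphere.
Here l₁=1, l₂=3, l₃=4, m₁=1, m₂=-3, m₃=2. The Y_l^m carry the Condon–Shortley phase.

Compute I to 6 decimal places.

0.061558

Checks pass: Σm=0; 8 even; l₃=4∈[2,4].
(2·1+1)(2·3+1)(2·4+1) = 189
Δ: 0! 2! 6! / 9! → 1/252
sum: t=0:+1/36 = 1/36
3j²(1 3 4; 0 0 0) = Δ·Π!·Σ² = 4/63  (sign +1)
sum: t=0:+1/1440 = 1/1440
3j²(1 3 4; 1 -3 2) = Δ·Π!·Σ² = 1/252  (sign +1)
combine: 4πI² = 189·4/63·1/252 = 1/21
take √, sign +1: I = 0.06155813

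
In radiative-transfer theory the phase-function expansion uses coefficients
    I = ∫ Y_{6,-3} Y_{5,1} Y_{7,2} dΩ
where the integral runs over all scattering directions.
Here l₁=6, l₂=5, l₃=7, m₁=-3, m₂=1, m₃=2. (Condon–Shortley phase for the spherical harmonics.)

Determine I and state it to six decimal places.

-0.121943

m-sum 0 ✓  L=18 even ✓  1≤7≤11 ✓
Π(2lᵢ+1) = 13×11×15 = 2145
triangle coeff Δ(6,5,7) = 1/174594420
Σ_t [0,4]: t=0:+1/4147200 t=1:−1/207360 t=2:+1/82944 t=3:−1/207360 t=4:+1/4147200 = 1/345600
(3j)²=420/46189 [(6 5 7; 0 0 0)], sign=-1
Σ_t [1,4]: t=1:−1/29030400 t=2:+1/967680 t=3:−1/311040 t=4:+1/829440 = -11/10886400
(3j)²=1408/146965 [(6 5 7; -3 1 2)], sign=+1
⇒ 4πI² = 253440/1356277
I = (-1)√(253440/1356277/(4π)) = -0.12194344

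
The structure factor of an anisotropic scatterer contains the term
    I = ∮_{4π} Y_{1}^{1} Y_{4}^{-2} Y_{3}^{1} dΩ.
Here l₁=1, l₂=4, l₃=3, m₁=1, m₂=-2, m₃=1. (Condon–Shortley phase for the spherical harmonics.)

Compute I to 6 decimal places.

0.238414

Checks pass: Σm=0; 8 even; l₃=3∈[3,5].
(2·1+1)(2·4+1)(2·3+1) = 189
Δ: 2! 0! 6! / 9! → 1/252
sum: t=1:−1/36 = -1/36
3j²(1 4 3; 0 0 0) = Δ·Π!·Σ² = 4/63  (sign +1)
sum: t=0:+1/96 = 1/96
3j²(1 4 3; 1 -2 1) = Δ·Π!·Σ² = 5/84  (sign +1)
combine: 4πI² = 189·4/63·5/84 = 5/7
take √, sign +1: I = 0.23841361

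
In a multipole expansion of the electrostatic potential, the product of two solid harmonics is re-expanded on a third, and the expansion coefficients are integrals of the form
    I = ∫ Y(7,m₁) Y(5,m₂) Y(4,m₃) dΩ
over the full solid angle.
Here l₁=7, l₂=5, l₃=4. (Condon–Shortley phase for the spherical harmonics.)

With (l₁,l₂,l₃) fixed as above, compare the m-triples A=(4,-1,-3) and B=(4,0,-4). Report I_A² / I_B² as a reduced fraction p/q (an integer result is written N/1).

3/20

l's match ⇒ only the (l;m) 3-j factors differ between A and B.
A: triangle coeff Δ(7,5,4) = 1/6126120; Σ_t [2,3]: t=2:+1/345600 t=3:−1/518400 = 1/1036800; (3j)²=7/2210 [(7 5 4; 4 -1 -3)], sign=-1
B: triangle coeff Δ(7,5,4) = 1/6126120; Σ_t [3,3]: t=3:−1/1036800 = -1/1036800; (3j)²=14/663 [(7 5 4; 4 0 -4)], sign=-1
I_A²/I_B² = (7/2210)/(14/663) = 3/20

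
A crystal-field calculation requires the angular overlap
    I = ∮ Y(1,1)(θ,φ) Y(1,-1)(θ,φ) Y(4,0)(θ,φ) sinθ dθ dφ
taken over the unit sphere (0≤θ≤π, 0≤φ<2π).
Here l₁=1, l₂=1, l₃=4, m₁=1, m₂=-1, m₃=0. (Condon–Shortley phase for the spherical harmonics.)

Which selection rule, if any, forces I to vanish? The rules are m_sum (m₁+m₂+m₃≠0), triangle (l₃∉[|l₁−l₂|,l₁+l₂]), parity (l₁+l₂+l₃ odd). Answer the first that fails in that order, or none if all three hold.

triangle

azimuthal sum: 1 − 1 + 0 = 0  ✓
0 ≤ 4 ≤ 2 (triangle on l)  ✗
L = 1 + 1 + 4 = 6 (even)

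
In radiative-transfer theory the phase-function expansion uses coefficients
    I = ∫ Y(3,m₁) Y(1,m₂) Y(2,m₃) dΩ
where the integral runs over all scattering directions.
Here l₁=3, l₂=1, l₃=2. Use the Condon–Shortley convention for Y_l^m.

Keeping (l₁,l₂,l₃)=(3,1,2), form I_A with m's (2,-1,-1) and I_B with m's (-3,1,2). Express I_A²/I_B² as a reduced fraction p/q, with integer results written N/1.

2/3

Shared (l₁,l₂,l₃)=(3,1,2): N and (l;000)² cancel in I_A²/I_B².
A: Δ = 2!·4!·0!/7! = 1/105; Racah Σ t=0..0: t=0:+1/12 = 1/12; ⇒ 3j(3 1 2; 2 -1 -1)² = 2/21, sgn -1
B: Δ = 2!·4!·0!/7! = 1/105; Racah Σ t=2..2: t=2:+1/48 = 1/48; ⇒ 3j(3 1 2; -3 1 2)² = 1/7, sgn +1
I_A²/I_B² = (2/21)/(1/7) = 2/3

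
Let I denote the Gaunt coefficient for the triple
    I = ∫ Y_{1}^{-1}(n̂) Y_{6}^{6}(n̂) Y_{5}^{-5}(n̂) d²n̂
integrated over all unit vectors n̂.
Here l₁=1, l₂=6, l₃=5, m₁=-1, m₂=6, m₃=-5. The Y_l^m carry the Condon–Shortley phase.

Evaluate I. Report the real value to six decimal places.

m-sum 0 ✓  L=12 even ✓  5≤5≤7 ✓
Π(2lᵢ+1) = 3×13×11 = 429
triangle coeff Δ(1,6,5) = 1/858
Σ_t [1,1]: t=1:−1/14400 = -1/14400
(3j)²=6/143 [(1 6 5; 0 0 0)], sign=+1
Σ_t [2,2]: t=2:+1/7257600 = 1/7257600
(3j)²=1/13 [(1 6 5; -1 6 -5)], sign=+1
⇒ 4πI² = 18/13
I = (+1)√(18/13/(4π)) = 0.33194004

0.331940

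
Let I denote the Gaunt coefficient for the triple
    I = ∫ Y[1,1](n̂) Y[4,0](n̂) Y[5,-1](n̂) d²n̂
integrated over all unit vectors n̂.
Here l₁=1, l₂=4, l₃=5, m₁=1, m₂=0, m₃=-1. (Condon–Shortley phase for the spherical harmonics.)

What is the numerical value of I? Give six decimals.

Rules hold: Σm=0, L=10 even, 3≤5≤5.
N = 3·9·11 = 297
Δ = 0!·2!·8!/11! = 1/495
Racah Σ t=0..0: t=0:+1/576 = 1/576
⇒ 3j(1 4 5; 0 0 0)² = 5/99, sgn -1
Racah Σ t=0..0: t=0:+1/1152 = 1/1152
⇒ 3j(1 4 5; 1 0 -1)² = 1/33, sgn +1
4πI² = N·(3j₀)²·(3jₘ)² = 5/11
I = -1·√(0.454545/4π) = -0.19018827

-0.190188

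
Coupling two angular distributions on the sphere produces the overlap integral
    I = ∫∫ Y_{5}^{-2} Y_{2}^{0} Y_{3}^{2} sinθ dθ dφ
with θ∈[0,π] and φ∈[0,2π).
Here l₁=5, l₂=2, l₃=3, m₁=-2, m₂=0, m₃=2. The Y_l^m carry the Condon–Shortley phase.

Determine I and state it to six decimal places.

Checks pass: Σm=0; 10 even; l₃=3∈[3,7].
(2·5+1)(2·2+1)(2·3+1) = 385
Δ: 4! 6! 0! / 11! → 1/2310
sum: t=2:+1/144 = 1/144
3j²(5 2 3; 0 0 0) = Δ·Π!·Σ² = 10/231  (sign -1)
sum: t=2:+1/480 = 1/480
3j²(5 2 3; -2 0 2) = Δ·Π!·Σ² = 3/110  (sign -1)
combine: 4πI² = 385·10/231·3/110 = 5/11
take √, sign +1: I = 0.19018827

0.190188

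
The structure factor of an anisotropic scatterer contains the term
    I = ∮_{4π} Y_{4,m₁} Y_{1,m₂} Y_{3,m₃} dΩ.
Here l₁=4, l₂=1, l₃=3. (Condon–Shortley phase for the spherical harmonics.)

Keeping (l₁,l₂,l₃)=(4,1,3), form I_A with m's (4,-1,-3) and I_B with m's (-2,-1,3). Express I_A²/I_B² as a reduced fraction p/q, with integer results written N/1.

l's match ⇒ only the (l;m) 3-j factors differ between A and B.
A: triangle coeff Δ(4,1,3) = 1/252; Σ_t [0,0]: t=0:+1/1440 = 1/1440; (3j)²=1/9 [(4 1 3; 4 -1 -3)], sign=+1
B: triangle coeff Δ(4,1,3) = 1/252; Σ_t [0,0]: t=0:+1/1440 = 1/1440; (3j)²=1/252 [(4 1 3; -2 -1 3)], sign=+1
I_A²/I_B² = (1/9)/(1/252) = 28/1

28/1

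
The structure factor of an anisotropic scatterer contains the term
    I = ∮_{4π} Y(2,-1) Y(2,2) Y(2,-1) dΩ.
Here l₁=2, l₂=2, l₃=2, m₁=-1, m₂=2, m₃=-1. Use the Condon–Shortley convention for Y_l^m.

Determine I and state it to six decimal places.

Rules hold: Σm=0, L=6 even, 0≤2≤4.
N = 5·5·5 = 125
Δ = 2!·2!·2!/7! = 1/630
Racah Σ t=0..2: t=0:+1/8 t=1:−1/1 t=2:+1/8 = -3/4
⇒ 3j(2 2 2; 0 0 0)² = 2/35, sgn -1
Racah Σ t=2..2: t=2:+1/4 = 1/4
⇒ 3j(2 2 2; -1 2 -1)² = 3/35, sgn -1
4πI² = N·(3j₀)²·(3jₘ)² = 30/49
I = +1·√(0.612245/4π) = 0.22072812

0.220728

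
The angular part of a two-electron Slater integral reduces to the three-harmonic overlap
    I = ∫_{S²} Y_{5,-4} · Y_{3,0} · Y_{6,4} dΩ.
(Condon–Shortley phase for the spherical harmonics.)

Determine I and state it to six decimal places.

-0.139560

Rules hold: Σm=0, L=14 even, 2≤6≤8.
N = 11·7·13 = 1001
Δ = 2!·8!·4!/15! = 1/675675
Racah Σ t=0..2: t=0:+1/8640 t=1:−1/2304 t=2:+1/8640 = -7/34560
⇒ 3j(5 3 6; 0 0 0)² = 7/429, sgn -1
Racah Σ t=1..2: t=1:−1/161280 t=2:+1/60480 = 1/96768
⇒ 3j(5 3 6; -4 0 4)² = 15/1001, sgn +1
4πI² = N·(3j₀)²·(3jₘ)² = 35/143
I = -1·√(0.244755/4π) = -0.13956004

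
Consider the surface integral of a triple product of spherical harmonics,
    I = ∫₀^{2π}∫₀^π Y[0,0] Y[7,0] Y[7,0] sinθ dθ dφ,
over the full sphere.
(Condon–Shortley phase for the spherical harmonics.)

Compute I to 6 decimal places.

0.282095

Rules hold: Σm=0, L=14 even, 7≤7≤7.
N = 1·15·15 = 225
Δ = 0!·0!·14!/15! = 1/15
Racah Σ t=0..0: t=0:+1/25401600 = 1/25401600
⇒ 3j(0 7 7; 0 0 0)² = 1/15, sgn -1
(m-triple is (0,0,0) — same symbol as above.)
4πI² = N·(3j₀)²·(3jₘ)² = 1/1
I = +1·√(1/4π) = 0.28209479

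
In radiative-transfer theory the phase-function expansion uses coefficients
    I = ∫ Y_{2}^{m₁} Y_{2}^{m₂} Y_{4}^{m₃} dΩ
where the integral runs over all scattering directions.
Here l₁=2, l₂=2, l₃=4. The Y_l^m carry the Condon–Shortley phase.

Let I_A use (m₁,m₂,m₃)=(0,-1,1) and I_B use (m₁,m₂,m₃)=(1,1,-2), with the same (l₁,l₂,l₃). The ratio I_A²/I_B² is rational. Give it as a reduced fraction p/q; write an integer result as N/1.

3/4

Same 2,2,4: normalisation and zero-m 3j drop out of the ratio.
A: Δ: 0! 4! 4! / 9! → 1/630; sum: t=0:+1/24 = 1/24; 3j²(2 2 4; 0 -1 1) = Δ·Π!·Σ² = 1/21  (sign -1)
B: Δ: 0! 4! 4! / 9! → 1/630; sum: t=0:+1/36 = 1/36; 3j²(2 2 4; 1 1 -2) = Δ·Π!·Σ² = 4/63  (sign +1)
I_A²/I_B² = (1/21)/(4/63) = 3/4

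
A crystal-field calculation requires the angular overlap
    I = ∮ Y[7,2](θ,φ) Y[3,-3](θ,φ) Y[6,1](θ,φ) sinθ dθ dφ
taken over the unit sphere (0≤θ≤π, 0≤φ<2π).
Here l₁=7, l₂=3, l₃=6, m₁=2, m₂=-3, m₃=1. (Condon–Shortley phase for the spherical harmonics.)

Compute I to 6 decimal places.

-0.170823

m-sum 0 ✓  L=16 even ✓  4≤6≤10 ✓
Π(2lᵢ+1) = 15×7×13 = 1365
triangle coeff Δ(7,3,6) = 1/2042040
Σ_t [1,3]: t=1:−1/207360 t=2:+1/57600 t=3:−1/207360 = 1/129600
(3j)²=168/12155 [(7 3 6; 0 0 0)], sign=+1
Σ_t [0,0]: t=0:+1/691200 = 1/691200
(3j)²=189/9724 [(7 3 6; 2 -3 1)], sign=-1
⇒ 4πI² = 166698/454597
I = (-1)√(166698/454597/(4π)) = -0.17082325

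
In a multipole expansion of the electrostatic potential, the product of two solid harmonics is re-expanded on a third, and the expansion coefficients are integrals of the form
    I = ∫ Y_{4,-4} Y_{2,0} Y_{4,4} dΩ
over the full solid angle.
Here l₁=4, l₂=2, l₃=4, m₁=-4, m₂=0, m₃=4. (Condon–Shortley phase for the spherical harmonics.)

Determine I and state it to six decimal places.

-0.229376

Checks pass: Σm=0; 10 even; l₃=4∈[2,6].
(2·4+1)(2·2+1)(2·4+1) = 405
Δ: 2! 6! 2! / 11! → 1/13860
sum: t=0:+1/192 t=1:−1/36 t=2:+1/192 = -5/288
3j²(4 2 4; 0 0 0) = Δ·Π!·Σ² = 20/693  (sign -1)
sum: t=2:+1/2880 = 1/2880
3j²(4 2 4; -4 0 4) = Δ·Π!·Σ² = 28/495  (sign +1)
combine: 4πI² = 405·20/693·28/495 = 80/121
take √, sign -1: I = -0.22937568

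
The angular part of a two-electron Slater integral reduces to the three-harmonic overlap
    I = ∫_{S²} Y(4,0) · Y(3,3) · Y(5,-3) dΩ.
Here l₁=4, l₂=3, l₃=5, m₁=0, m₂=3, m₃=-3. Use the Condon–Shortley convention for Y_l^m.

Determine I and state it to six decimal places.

0.196280

Rules hold: Σm=0, L=12 even, 1≤5≤7.
N = 9·7·11 = 693
Δ = 2!·6!·4!/13! = 1/180180
Racah Σ t=0..2: t=0:+1/576 t=1:−1/144 t=2:+1/576 = -1/288
⇒ 3j(4 3 5; 0 0 0)² = 20/1001, sgn +1
Racah Σ t=2..2: t=2:+1/2304 = 1/2304
⇒ 3j(4 3 5; 0 3 -3)² = 5/143, sgn +1
4πI² = N·(3j₀)²·(3jₘ)² = 900/1859
I = +1·√(0.484131/4π) = 0.19628026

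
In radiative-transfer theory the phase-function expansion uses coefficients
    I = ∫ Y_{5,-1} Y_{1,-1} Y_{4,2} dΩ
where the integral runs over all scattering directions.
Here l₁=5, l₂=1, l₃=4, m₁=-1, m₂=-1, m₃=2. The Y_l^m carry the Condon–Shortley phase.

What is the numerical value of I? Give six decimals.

Rules hold: Σm=0, L=10 even, 4≤4≤6.
N = 11·3·9 = 297
Δ = 2!·8!·0!/11! = 1/495
Racah Σ t=1..1: t=1:−1/576 = -1/576
⇒ 3j(5 1 4; 0 0 0)² = 5/99, sgn -1
Racah Σ t=0..0: t=0:+1/2880 = 1/2880
⇒ 3j(5 1 4; -1 -1 2)² = 2/165, sgn +1
4πI² = N·(3j₀)²·(3jₘ)² = 2/11
I = -1·√(0.181818/4π) = -0.12028562

-0.120286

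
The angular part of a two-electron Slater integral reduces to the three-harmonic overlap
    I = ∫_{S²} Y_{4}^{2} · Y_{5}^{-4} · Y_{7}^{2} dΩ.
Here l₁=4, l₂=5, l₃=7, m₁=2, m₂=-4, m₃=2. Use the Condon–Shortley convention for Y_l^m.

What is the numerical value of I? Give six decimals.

Rules hold: Σm=0, L=16 even, 1≤7≤9.
N = 9·11·15 = 1485
Δ = 2!·6!·8!/17! = 1/6126120
Racah Σ t=0..2: t=0:+1/69120 t=1:−1/20736 t=2:+1/69120 = -1/51840
⇒ 3j(4 5 7; 0 0 0)² = 280/21879, sgn +1
Racah Σ t=0..1: t=0:+1/483840 t=1:−1/4838400 = 1/537600
⇒ 3j(4 5 7; 2 -4 2)² = 2187/170170, sgn -1
4πI² = N·(3j₀)²·(3jₘ)² = 131220/537251
I = -1·√(0.244243/4π) = -0.13941403

-0.139414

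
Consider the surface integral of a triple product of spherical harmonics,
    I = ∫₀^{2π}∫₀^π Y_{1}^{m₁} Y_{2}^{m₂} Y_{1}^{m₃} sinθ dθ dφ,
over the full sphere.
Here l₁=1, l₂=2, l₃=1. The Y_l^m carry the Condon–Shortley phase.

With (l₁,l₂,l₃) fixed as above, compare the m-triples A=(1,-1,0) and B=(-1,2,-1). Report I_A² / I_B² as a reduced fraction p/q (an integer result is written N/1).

1/2

l's match ⇒ only the (l;m) 3-j factors differ between A and B.
A: triangle coeff Δ(1,2,1) = 1/30; Σ_t [0,0]: t=0:+1/2 = 1/2; (3j)²=1/10 [(1 2 1; 1 -1 0)], sign=-1
B: triangle coeff Δ(1,2,1) = 1/30; Σ_t [2,2]: t=2:+1/4 = 1/4; (3j)²=1/5 [(1 2 1; -1 2 -1)], sign=+1
I_A²/I_B² = (1/10)/(1/5) = 1/2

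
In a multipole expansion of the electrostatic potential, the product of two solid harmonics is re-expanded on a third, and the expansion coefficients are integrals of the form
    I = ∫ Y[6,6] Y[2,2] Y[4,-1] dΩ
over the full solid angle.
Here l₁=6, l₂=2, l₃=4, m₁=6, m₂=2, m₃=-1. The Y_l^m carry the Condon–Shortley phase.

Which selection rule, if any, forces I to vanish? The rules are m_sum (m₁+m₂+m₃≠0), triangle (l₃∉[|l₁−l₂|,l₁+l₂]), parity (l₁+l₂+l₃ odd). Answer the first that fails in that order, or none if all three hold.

azimuthal sum: 6 + 2 − 1 = 7  ✗
4 ≤ 4 ≤ 8 (triangle on l)
L = 6 + 2 + 4 = 12 (even)

m_sum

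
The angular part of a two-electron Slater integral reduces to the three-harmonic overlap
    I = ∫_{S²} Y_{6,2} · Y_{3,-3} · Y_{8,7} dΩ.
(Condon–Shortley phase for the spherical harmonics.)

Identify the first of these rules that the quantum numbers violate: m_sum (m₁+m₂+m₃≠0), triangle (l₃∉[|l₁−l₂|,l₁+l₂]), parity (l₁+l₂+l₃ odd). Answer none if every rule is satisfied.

Σmᵢ = 6  ✗
l₃∈[|l₁−l₂|,l₁+l₂]=[3,9], have l₃=8
Σlᵢ = 17 ⇒ odd

m_sum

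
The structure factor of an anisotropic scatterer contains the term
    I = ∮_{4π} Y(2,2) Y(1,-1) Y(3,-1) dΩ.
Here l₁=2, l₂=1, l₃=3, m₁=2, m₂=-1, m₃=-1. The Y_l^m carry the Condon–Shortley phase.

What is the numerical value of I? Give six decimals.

-0.082589

Rules hold: Σm=0, L=6 even, 1≤3≤3.
N = 5·3·7 = 105
Δ = 0!·4!·2!/7! = 1/105
Racah Σ t=0..0: t=0:+1/4 = 1/4
⇒ 3j(2 1 3; 0 0 0)² = 3/35, sgn -1
Racah Σ t=0..0: t=0:+1/48 = 1/48
⇒ 3j(2 1 3; 2 -1 -1)² = 1/105, sgn +1
4πI² = N·(3j₀)²·(3jₘ)² = 3/35
I = -1·√(0.0857143/4π) = -0.08258890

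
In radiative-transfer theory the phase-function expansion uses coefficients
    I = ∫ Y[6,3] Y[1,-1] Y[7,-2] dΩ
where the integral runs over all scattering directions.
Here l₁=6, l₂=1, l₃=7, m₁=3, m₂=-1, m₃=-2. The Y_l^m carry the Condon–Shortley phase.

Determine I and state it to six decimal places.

0.110647

m-sum 0 ✓  L=14 even ✓  5≤7≤7 ✓
Π(2lᵢ+1) = 13×3×15 = 585
triangle coeff Δ(6,1,7) = 1/1365
Σ_t [0,0]: t=0:+1/518400 = 1/518400
(3j)²=7/195 [(6 1 7; 0 0 0)], sign=-1
Σ_t [0,0]: t=0:+1/4354560 = 1/4354560
(3j)²=2/273 [(6 1 7; 3 -1 -2)], sign=-1
⇒ 4πI² = 2/13
I = (+1)√(2/13/(4π)) = 0.11064668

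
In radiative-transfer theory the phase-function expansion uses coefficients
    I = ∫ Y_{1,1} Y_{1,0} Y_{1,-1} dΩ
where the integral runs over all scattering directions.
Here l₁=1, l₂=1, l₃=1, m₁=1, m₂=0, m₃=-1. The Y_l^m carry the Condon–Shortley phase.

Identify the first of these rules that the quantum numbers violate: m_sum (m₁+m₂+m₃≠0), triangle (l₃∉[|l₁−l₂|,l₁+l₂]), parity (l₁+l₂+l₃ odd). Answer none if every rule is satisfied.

parity

azimuthal sum: 1 + 0 − 1 = 0  ✓
0 ≤ 1 ≤ 2 (triangle on l)  ✓
L = 1 + 1 + 1 = 3 (odd)  ✗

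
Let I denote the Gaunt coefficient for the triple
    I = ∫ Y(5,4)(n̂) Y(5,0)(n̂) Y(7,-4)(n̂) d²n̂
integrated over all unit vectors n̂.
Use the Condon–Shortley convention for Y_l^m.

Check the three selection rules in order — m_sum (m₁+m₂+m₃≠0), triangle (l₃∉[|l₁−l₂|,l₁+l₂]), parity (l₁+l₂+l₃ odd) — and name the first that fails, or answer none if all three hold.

azimuthal sum: 4 + 0 − 4 = 0  ✓
0 ≤ 7 ≤ 10 (triangle on l)  ✓
L = 5 + 5 + 7 = 17 (odd)  ✗

parity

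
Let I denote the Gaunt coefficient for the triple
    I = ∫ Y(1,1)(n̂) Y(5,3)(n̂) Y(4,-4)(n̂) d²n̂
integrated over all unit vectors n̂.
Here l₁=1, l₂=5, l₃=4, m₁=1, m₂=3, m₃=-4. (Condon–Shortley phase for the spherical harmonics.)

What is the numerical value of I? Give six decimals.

-0.049106

Checks pass: Σm=0; 10 even; l₃=4∈[4,6].
(2·1+1)(2·5+1)(2·4+1) = 297
Δ: 2! 0! 8! / 11! → 1/495
sum: t=1:−1/576 = -1/576
3j²(1 5 4; 0 0 0) = Δ·Π!·Σ² = 5/99  (sign -1)
sum: t=0:+1/80640 = 1/80640
3j²(1 5 4; 1 3 -4) = Δ·Π!·Σ² = 1/495  (sign +1)
combine: 4πI² = 297·5/99·1/495 = 1/33
take √, sign -1: I = -0.04910640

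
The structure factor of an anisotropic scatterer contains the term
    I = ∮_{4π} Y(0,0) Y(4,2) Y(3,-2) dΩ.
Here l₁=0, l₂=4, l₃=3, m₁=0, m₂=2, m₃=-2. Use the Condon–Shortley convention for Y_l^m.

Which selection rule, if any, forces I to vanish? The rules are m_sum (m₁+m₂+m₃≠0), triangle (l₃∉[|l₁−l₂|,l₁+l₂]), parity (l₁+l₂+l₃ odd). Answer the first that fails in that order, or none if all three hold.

triangle

azimuthal sum: 0 + 2 − 2 = 0  ✓
4 ≤ 3 ≤ 4 (triangle on l)  ✗
L = 0 + 4 + 3 = 7 (odd)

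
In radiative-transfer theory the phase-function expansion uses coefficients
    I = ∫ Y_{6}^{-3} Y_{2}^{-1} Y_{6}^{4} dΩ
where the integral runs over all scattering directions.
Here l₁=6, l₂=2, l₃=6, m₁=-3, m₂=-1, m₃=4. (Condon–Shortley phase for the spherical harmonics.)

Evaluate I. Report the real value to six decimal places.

Rules hold: Σm=0, L=14 even, 4≤6≤8.
N = 13·5·13 = 845
Δ = 2!·10!·2!/15! = 1/90090
Racah Σ t=0..2: t=0:+1/69120 t=1:−1/14400 t=2:+1/69120 = -7/172800
⇒ 3j(6 2 6; 0 0 0)² = 14/715, sgn -1
Racah Σ t=0..1: t=0:+1/725760 t=1:−1/161280 = -1/207360
⇒ 3j(6 2 6; -3 -1 4)² = 7/286, sgn -1
4πI² = N·(3j₀)²·(3jₘ)² = 49/121
I = +1·√(0.404959/4π) = 0.17951487

0.179515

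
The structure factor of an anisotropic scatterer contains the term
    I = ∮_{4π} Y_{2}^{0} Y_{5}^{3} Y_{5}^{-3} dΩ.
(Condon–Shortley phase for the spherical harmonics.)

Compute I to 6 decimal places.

Checks pass: Σm=0; 12 even; l₃=5∈[3,7].
(2·2+1)(2·5+1)(2·5+1) = 605
Δ: 2! 2! 8! / 13! → 1/38610
sum: t=0:+1/2880 t=1:−1/576 t=2:+1/2880 = -1/960
3j²(2 5 5; 0 0 0) = Δ·Π!·Σ² = 10/429  (sign +1)
sum: t=0:+1/161280 t=1:−1/5040 t=2:+1/5760 = -1/53760
3j²(2 5 5; 0 3 -3) = Δ·Π!·Σ² = 1/4290  (sign -1)
combine: 4πI² = 605·10/429·1/4290 = 5/1521
take √, sign -1: I = -0.01617393

-0.016174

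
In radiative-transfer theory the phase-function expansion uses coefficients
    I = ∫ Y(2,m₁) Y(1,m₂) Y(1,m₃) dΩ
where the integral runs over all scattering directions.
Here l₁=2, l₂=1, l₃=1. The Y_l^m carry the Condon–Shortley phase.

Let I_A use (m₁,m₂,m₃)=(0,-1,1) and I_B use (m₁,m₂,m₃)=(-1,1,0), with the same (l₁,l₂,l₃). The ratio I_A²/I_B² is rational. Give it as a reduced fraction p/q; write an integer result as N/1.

1/3

l's match ⇒ only the (l;m) 3-j factors differ between A and B.
A: triangle coeff Δ(2,1,1) = 1/30; Σ_t [0,0]: t=0:+1/4 = 1/4; (3j)²=1/30 [(2 1 1; 0 -1 1)], sign=+1
B: triangle coeff Δ(2,1,1) = 1/30; Σ_t [2,2]: t=2:+1/2 = 1/2; (3j)²=1/10 [(2 1 1; -1 1 0)], sign=-1
I_A²/I_B² = (1/30)/(1/10) = 1/3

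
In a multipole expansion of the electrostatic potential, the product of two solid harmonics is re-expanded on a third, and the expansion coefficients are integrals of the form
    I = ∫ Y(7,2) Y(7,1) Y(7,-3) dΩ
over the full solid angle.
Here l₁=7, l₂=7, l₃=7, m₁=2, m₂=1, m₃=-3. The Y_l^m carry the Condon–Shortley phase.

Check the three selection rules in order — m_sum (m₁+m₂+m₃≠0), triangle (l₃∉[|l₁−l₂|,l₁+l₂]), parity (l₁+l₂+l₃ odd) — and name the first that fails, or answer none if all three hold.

parity

m₁+m₂+m₃ = 2 + 1 − 3 = 0  ✓
triangle: |7−7|=0 ≤ l₃=7 ≤ 7+7=14  ✓
parity: l₁+l₂+l₃ = 21 is odd  ✗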